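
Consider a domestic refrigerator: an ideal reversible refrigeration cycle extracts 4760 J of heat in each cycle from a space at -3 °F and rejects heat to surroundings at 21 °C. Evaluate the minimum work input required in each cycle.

T_H = 21 °C → 21 + 273.15 = 294.15 K.
T_C = -3 °F → (-3 − 32) × 5/9 = -19.44 °C = 253.71 K.
Carnot COP: COP_R = T_C/(T_H − T_C) = 253.71/40.44 = 6.2729.
W = Q_C/COP_R = 4760/6.2729 = 758.8 J.

W_in ≈ 758.8 J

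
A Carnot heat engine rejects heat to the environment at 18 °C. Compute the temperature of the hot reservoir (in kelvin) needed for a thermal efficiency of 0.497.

T_H ≈ 579 K

T_C = 18 °C → 18 + 273.15 = 291.15 K.
From η = 1 − T_C/T_H, solving for T_H gives T_H = T_C/(1 − η) = 291.15/(1 − 0.497) = 579 K.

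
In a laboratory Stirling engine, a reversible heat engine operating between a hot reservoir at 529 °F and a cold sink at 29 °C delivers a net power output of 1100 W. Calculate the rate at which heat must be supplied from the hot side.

T_H = 529 °F → (529 − 32) × 5/9 = 276.11 °C = 549.26 K.
T_C = 29 °C → 29 + 273.15 = 302.15 K.
The Carnot efficiency is η = 1 − T_C/T_H = 1 − 302.15/549.26 = 0.4499.
Q_H = W/η = 1100/0.4499 = 2445 W.

Q̇_H ≈ 2445 W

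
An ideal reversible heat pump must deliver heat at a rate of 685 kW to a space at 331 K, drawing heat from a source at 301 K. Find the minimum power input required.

The Carnot heat-pump COP is COP_HP = T_H/(T_H − T_C) = 331.00/30.00 = 11.0333.
W = Q_H/COP_HP = 685/11.0333 = 62.1 kW.

Ẇ_in ≈ 62.1 kW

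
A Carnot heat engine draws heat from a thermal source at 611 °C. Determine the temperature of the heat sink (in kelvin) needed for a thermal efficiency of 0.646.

T_C ≈ 313 K

T_H = 611 °C → 611 + 273.15 = 884.15 K.
From η = 1 − T_C/T_H, T_C = T_H·(1 − η) = 884.15 × (1 − 0.646) = 313 K.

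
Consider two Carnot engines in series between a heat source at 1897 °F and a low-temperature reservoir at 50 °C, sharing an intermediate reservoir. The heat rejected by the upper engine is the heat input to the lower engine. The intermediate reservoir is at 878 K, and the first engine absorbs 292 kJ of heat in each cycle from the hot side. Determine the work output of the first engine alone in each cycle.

T_H = 1897 °F → (1897 − 32) × 5/9 = 1036.11 °C = 1309.26 K.
T_C = 50 °C → 50 + 273.15 = 323.15 K.
First-stage efficiency η₁ = 1 − T_m/T_H = 1 − 878.00/1309.26 = 0.3294.
W₁ = η₁·Q_H = 0.3294 × 292 = 96.2 kJ.

W₁ ≈ 96.2 kJ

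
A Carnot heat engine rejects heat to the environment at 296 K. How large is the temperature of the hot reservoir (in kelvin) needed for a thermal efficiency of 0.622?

T_H ≈ 783.1 K

From η = 1 − T_C/T_H, solving for T_H gives T_H = T_C/(1 − η) = 296.00/(1 − 0.622) = 783.1 K.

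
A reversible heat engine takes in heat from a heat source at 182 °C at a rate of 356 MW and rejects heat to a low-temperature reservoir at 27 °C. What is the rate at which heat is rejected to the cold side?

T_H = 182 °C → 182 + 273.15 = 455.15 K.
T_C = 27 °C → 27 + 273.15 = 300.15 K.
The Carnot efficiency is η = 1 − T_C/T_H = 1 − 300.15/455.15 = 0.3405.
For a reversible cycle Q_C/Q_H = T_C/T_H, so Q_C = 356 × 300.15/455.15 = 234.8 MW.

Q̇_C ≈ 234.8 MW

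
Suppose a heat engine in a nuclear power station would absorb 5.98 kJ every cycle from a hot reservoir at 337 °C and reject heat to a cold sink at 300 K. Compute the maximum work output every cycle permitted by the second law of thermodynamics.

W_max ≈ 3.04 kJ

T_H = 337 °C → 337 + 273.15 = 610.15 K.
The second-law ceiling is the Carnot efficiency, η_max = 1 − T_C/T_H = 1 − 300.00/610.15 = 0.5083.
W_max = η_max · Q_H = 0.5083 × 5.98 = 3.04 kJ.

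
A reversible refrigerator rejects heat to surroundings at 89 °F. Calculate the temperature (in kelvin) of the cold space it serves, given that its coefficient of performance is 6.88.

T_H = 89 °F → (89 − 32) × 5/9 = 31.67 °C = 304.82 K.
COP_R = T_C/(T_H − T_C) ⇒ T_C = T_H·COP_R/(1 + COP_R) = 304.82 × 6.88/(1 + 6.88) = 266 K.

T_C ≈ 266 K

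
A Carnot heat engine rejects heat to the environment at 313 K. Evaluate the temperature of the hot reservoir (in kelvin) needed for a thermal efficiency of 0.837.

T_H ≈ 1920 K

From η = 1 − T_C/T_H, solving for T_H gives T_H = T_C/(1 − η) = 313.00/(1 − 0.837) = 1920 K.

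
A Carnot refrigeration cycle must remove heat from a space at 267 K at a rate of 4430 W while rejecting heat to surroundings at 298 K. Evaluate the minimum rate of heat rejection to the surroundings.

For a reversible cycle Q_H/Q_C = T_H/T_C, so Q_H = Q_C·T_H/T_C = 4430 × 298.00/267.00 = 4944 W.

Q̇_H ≈ 4944 W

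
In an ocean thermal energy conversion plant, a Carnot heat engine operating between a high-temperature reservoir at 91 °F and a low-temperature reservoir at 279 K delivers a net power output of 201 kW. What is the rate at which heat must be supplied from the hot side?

T_H = 91 °F → (91 − 32) × 5/9 = 32.78 °C = 305.93 K.
Since the cycle is reversible, η = 1 − T_C/T_H = 1 − 279.00/305.93 = 0.0880.
Q_H = W/η = 201/0.0880 = 2284 kW.

Q̇_H ≈ 2284 kW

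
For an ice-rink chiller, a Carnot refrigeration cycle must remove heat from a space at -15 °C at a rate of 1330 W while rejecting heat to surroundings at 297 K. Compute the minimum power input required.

T_C = -15 °C → -15 + 273.15 = 258.15 K.
The reversible coefficient of performance is COP_R = T_C/(T_H − T_C) = 258.15/38.85 = 6.6448.
W = Q_C/COP_R = 1330/6.6448 = 200 W.

Ẇ_in ≈ 200 W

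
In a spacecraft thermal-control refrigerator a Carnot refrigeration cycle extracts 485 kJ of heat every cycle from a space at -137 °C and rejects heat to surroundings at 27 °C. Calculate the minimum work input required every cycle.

T_H = 27 °C → 27 + 273.15 = 300.15 K.
T_C = -137 °C → -137 + 273.15 = 136.15 K.
For a reversible refrigerator, COP_R = T_C/(T_H − T_C) = 136.15/164.00 = 0.8302.
W = Q_C/COP_R = 485/0.8302 = 584 kJ.

W_in ≈ 584 kJ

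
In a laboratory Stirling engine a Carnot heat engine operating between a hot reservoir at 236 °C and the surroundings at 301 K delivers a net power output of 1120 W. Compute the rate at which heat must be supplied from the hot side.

Q̇_H ≈ 2740 W

T_H = 236 °C → 236 + 273.15 = 509.15 K.
Since the cycle is reversible, η = 1 − T_C/T_H = 1 − 301.00/509.15 = 0.4088.
Q_H = W/η = 1120/0.4088 = 2740 W.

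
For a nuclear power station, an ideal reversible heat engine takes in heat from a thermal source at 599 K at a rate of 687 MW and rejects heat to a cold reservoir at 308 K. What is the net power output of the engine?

Ẇ ≈ 334 MW

For a reversible engine, η = 1 − T_C/T_H = 1 − 308.00/599.00 = 0.4858.
W = η·Q_H = 0.4858 × 687 = 334 MW.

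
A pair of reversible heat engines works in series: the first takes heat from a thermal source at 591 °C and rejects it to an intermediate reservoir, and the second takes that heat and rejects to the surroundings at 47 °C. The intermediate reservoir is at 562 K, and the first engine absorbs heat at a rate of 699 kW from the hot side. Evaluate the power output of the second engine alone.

Ẇ₂ ≈ 195.6 kW

T_H = 591 °C → 591 + 273.15 = 864.15 K.
T_C = 47 °C → 47 + 273.15 = 320.15 K.
Heat entering the second stage: Q_m = Q_H·(T_m/T_H) = 699 × 562.00/864.15 = 454.6 kW.
Second-stage efficiency η₂ = 1 − T_C/T_m = 1 − 320.15/562.00 = 0.4303, so W₂ = η₂·Q_m = 195.6 kW.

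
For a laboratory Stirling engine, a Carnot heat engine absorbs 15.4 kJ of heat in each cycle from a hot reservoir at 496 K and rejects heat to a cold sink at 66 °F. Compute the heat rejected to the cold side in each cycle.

T_C = 66 °F → (66 − 32) × 5/9 = 18.89 °C = 292.04 K.
Since the cycle is reversible, η = 1 − T_C/T_H = 1 − 292.04/496.00 = 0.4112.
For a reversible cycle Q_C/Q_H = T_C/T_H, so Q_C = 15.4 × 292.04/496.00 = 9.07 kJ.

Q_C ≈ 9.07 kJ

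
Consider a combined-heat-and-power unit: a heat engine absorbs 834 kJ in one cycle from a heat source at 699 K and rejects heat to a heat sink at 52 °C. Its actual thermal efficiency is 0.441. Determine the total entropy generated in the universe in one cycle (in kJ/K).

T_C = 52 °C → 52 + 273.15 = 325.15 K.
W = η·Q_H = 0.441 × 834 = 367.8 kJ, so Q_C = Q_H − W = 466.2 kJ.
Entropy balance on the reservoirs: −Q_H/T_H = -1.193 kJ/K, +Q_C/T_C = 1.434 kJ/K.
ΔS_univ = −Q_H/T_H + Q_C/T_C = 0.241 kJ/K (> 0, since η = 0.441 < η_Carnot = 0.535).

ΔS_univ ≈ 0.241 kJ/K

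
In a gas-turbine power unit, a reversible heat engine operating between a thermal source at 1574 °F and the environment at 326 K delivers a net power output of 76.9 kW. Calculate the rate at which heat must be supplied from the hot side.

T_H = 1574 °F → (1574 − 32) × 5/9 = 856.67 °C = 1129.82 K.
Since the cycle is reversible, η = 1 − T_C/T_H = 1 − 326.00/1129.82 = 0.7115.
Q_H = W/η = 76.9/0.7115 = 108 kW.

Q̇_H ≈ 108 kW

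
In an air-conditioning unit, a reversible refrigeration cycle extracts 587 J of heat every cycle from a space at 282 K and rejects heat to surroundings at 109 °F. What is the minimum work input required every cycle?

T_H = 109 °F → (109 − 32) × 5/9 = 42.78 °C = 315.93 K.
Carnot COP: COP_R = T_C/(T_H − T_C) = 282.00/33.93 = 8.3118.
W = Q_C/COP_R = 587/8.3118 = 70.6 J.

W_in ≈ 70.6 J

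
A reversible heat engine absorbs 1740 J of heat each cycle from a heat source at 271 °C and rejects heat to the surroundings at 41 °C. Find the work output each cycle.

T_H = 271 °C → 271 + 273.15 = 544.15 K.
T_C = 41 °C → 41 + 273.15 = 314.15 K.
η_rev = 1 − T_C/T_H = 1 − 314.15/544.15 = 0.4227.
W = η·Q_H = 0.4227 × 1740 = 735 J.

W ≈ 735 J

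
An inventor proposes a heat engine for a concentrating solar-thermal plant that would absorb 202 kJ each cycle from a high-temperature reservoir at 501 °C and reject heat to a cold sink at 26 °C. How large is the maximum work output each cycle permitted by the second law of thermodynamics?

W_max ≈ 124 kJ

T_H = 501 °C → 501 + 273.15 = 774.15 K.
T_C = 26 °C → 26 + 273.15 = 299.15 K.
No engine can exceed the Carnot limit: η_max = 1 − T_C/T_H = 1 − 299.15/774.15 = 0.6136.
W_max = η_max · Q_H = 0.6136 × 202 = 124 kJ.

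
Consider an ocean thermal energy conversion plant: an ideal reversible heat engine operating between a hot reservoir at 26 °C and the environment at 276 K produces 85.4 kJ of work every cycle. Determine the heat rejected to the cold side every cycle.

T_H = 26 °C → 26 + 273.15 = 299.15 K.
Since the cycle is reversible, η = 1 − T_C/T_H = 1 − 276.00/299.15 = 0.0774.
Since Q_C/Q_H = T_C/T_H and Q_H = W/η, Q_C = W·T_C/(T_H − T_C) = 85.4 × 276.00/23.15 = 1018 kJ.

Q_C ≈ 1018 kJ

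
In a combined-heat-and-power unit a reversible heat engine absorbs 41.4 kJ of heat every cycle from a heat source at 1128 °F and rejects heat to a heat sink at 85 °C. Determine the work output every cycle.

T_H = 1128 °F → (1128 − 32) × 5/9 = 608.89 °C = 882.04 K.
T_C = 85 °C → 85 + 273.15 = 358.15 K.
Carnot efficiency: η = 1 − T_C/T_H = 1 − 358.15/882.04 = 0.5940.
W = η·Q_H = 0.5940 × 41.4 = 24.59 kJ.

W ≈ 24.59 kJ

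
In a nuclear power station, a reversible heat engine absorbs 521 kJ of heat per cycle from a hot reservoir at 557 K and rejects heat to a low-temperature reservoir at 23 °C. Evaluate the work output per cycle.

W ≈ 244 kJ

T_C = 23 °C → 23 + 273.15 = 296.15 K.
For a reversible engine, η = 1 − T_C/T_H = 1 − 296.15/557.00 = 0.4683.
W = η·Q_H = 0.4683 × 521 = 244 kJ.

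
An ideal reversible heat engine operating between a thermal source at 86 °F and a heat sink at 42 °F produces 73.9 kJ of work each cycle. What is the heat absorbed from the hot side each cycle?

Q_H ≈ 916 kJ

T_H = 86 °F → (86 − 32) × 5/9 = 30.00 °C = 303.15 K.
T_C = 42 °F → (42 − 32) × 5/9 = 5.56 °C = 278.71 K.
Carnot efficiency: η = 1 − T_C/T_H = 1 − 278.71/303.15 = 0.0806.
Q_H = W/η = 73.9/0.0806 = 916 kJ.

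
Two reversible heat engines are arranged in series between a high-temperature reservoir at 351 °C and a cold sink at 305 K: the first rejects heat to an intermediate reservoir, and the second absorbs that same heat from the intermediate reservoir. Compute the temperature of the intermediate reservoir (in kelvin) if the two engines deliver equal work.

T_H = 351 °C → 351 + 273.15 = 624.15 K.
For reversible stages Q_m = Q_H·(T_m/T_H). Setting W₁ = Q_H(1 − T_m/T_H) equal to W₂ = Q_m(1 − T_C/T_m) = Q_H·(T_m − T_C)/T_H gives T_H − T_m = T_m − T_C, so T_m = (T_H + T_C)/2 = (624.15 + 305.00)/2 = 465 K.

T_m ≈ 465 K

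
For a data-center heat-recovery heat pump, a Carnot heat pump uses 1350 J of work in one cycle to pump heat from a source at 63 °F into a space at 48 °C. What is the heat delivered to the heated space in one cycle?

T_H = 48 °C → 48 + 273.15 = 321.15 K.
T_C = 63 °F → (63 − 32) × 5/9 = 17.22 °C = 290.37 K.
For a reversible heat pump, COP_HP = T_H/(T_H − T_C) = 321.15/30.78 = 10.4345.
Q_H = COP_HP · W = 10.4345 × 1350 = 14100 J.

Q_H ≈ 14100 J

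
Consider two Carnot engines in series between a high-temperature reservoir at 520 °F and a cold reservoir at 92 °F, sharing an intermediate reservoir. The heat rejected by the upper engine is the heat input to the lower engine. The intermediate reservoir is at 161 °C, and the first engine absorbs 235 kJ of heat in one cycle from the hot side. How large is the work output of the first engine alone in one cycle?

T_H = 520 °F → (520 − 32) × 5/9 = 271.11 °C = 544.26 K.
T_C = 92 °F → (92 − 32) × 5/9 = 33.33 °C = 306.48 K.
T_m = 161 °C → 161 + 273.15 = 434.15 K.
First-stage efficiency η₁ = 1 − T_m/T_H = 1 − 434.15/544.26 = 0.2023.
W₁ = η₁·Q_H = 0.2023 × 235 = 47.5 kJ.

W₁ ≈ 47.5 kJ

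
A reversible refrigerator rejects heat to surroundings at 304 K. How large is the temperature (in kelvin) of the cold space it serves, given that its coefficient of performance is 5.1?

COP_R = T_C/(T_H − T_C) ⇒ T_C = T_H·COP_R/(1 + COP_R) = 304.00 × 5.1/(1 + 5.1) = 254 K.

T_C ≈ 254 K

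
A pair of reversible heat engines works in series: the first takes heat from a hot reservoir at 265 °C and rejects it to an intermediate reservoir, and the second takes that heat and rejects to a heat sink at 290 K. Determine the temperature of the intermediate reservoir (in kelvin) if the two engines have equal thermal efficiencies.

T_H = 265 °C → 265 + 273.15 = 538.15 K.
Equal efficiencies require 1 − T_m/T_H = 1 − T_C/T_m, i.e. T_m/T_H = T_C/T_m, so T_m = √(T_H·T_C) = √(538.15 × 290.00) = 395.0 K.

T_m ≈ 395.0 K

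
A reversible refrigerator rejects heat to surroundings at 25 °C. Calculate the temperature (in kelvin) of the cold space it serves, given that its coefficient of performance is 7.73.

T_C ≈ 264 K

T_H = 25 °C → 25 + 273.15 = 298.15 K.
COP_R = T_C/(T_H − T_C) ⇒ T_C = T_H·COP_R/(1 + COP_R) = 298.15 × 7.73/(1 + 7.73) = 264 K.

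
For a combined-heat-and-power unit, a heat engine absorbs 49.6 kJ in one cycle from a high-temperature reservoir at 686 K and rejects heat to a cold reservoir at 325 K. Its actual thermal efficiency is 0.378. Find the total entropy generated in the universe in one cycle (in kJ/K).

ΔS_univ ≈ 0.02262 kJ/K

W = η·Q_H = 0.378 × 49.6 = 18.75 kJ, so Q_C = Q_H − W = 30.85 kJ.
Reservoir entropy changes: ΔS_H = −Q_H/T_H = −49.6/686.00 = -0.07230 kJ/K and ΔS_C = +Q_C/T_C = 30.85/325.00 = 0.09493 kJ/K.
ΔS_univ = −Q_H/T_H + Q_C/T_C = 0.02262 kJ/K (> 0, since η = 0.378 < η_Carnot = 0.526).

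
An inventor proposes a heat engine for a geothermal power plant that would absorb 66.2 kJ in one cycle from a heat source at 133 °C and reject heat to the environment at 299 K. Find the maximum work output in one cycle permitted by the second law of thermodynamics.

T_H = 133 °C → 133 + 273.15 = 406.15 K.
No engine can exceed the Carnot limit: η_max = 1 − T_C/T_H = 1 − 299.00/406.15 = 0.2638.
W_max = η_max · Q_H = 0.2638 × 66.2 = 17.5 kJ.

W_max ≈ 17.5 kJ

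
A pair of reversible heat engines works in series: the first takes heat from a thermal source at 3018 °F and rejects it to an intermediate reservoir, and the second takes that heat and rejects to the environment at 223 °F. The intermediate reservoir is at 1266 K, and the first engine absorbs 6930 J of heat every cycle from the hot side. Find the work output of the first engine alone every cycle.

W₁ ≈ 2390 J

T_H = 3018 °F → (3018 − 32) × 5/9 = 1658.89 °C = 1932.04 K.
T_C = 223 °F → (223 − 32) × 5/9 = 106.11 °C = 379.26 K.
First-stage efficiency η₁ = 1 − T_m/T_H = 1 − 1266.00/1932.04 = 0.3447.
W₁ = η₁·Q_H = 0.3447 × 6930 = 2390 J.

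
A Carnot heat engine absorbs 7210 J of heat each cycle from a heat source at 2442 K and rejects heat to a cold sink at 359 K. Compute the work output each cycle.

W ≈ 6150 J

Since the cycle is reversible, η = 1 − T_C/T_H = 1 − 359.00/2442.00 = 0.8530.
W = η·Q_H = 0.8530 × 7210 = 6150 J.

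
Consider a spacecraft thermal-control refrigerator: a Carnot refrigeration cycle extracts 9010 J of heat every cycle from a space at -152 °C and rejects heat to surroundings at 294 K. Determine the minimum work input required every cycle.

W_in ≈ 12900 J

T_C = -152 °C → -152 + 273.15 = 121.15 K.
COP_R = T_C/(T_H − T_C) = 121.15/172.85 = 0.7009.
W = Q_C/COP_R = 9010/0.7009 = 12900 J.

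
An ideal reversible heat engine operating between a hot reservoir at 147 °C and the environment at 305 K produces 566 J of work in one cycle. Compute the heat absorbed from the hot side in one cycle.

Q_H ≈ 2065 J

T_H = 147 °C → 147 + 273.15 = 420.15 K.
Since the cycle is reversible, η = 1 − T_C/T_H = 1 − 305.00/420.15 = 0.2741.
Q_H = W/η = 566/0.2741 = 2065 J.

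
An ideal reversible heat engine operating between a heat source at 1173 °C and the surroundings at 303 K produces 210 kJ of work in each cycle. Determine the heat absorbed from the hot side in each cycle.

T_H = 1173 °C → 1173 + 273.15 = 1446.15 K.
For a reversible engine, η = 1 − T_C/T_H = 1 − 303.00/1446.15 = 0.7905.
Q_H = W/η = 210/0.7905 = 266 kJ.

Q_H ≈ 266 kJ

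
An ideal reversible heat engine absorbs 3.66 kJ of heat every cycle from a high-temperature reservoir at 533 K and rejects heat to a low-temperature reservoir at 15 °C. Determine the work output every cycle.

W ≈ 1.68 kJ

T_C = 15 °C → 15 + 273.15 = 288.15 K.
Since the cycle is reversible, η = 1 − T_C/T_H = 1 − 288.15/533.00 = 0.4594.
W = η·Q_H = 0.4594 × 3.66 = 1.68 kJ.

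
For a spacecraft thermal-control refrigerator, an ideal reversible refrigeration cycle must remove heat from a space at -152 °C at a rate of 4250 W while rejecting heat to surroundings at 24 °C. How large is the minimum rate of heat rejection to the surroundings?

Q̇_H ≈ 10400 W

T_H = 24 °C → 24 + 273.15 = 297.15 K.
T_C = -152 °C → -152 + 273.15 = 121.15 K.
For a reversible cycle Q_H/Q_C = T_H/T_C, so Q_H = Q_C·T_H/T_C = 4250 × 297.15/121.15 = 10400 W.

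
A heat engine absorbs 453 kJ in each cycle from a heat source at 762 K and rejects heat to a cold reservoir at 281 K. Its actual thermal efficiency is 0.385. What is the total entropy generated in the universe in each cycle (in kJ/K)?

W = η·Q_H = 0.385 × 453 = 174.4 kJ, so Q_C = Q_H − W = 278.6 kJ.
Reservoir entropy changes: ΔS_H = −Q_H/T_H = −453/762.00 = -0.5945 kJ/K and ΔS_C = +Q_C/T_C = 278.6/281.00 = 0.9914 kJ/K.
ΔS_univ = −Q_H/T_H + Q_C/T_C = 0.397 kJ/K (> 0, since η = 0.385 < η_Carnot = 0.631).

ΔS_univ ≈ 0.397 kJ/K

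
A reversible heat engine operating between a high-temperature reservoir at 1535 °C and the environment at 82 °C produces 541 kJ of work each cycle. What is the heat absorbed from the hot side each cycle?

Q_H ≈ 673 kJ

T_H = 1535 °C → 1535 + 273.15 = 1808.15 K.
T_C = 82 °C → 82 + 273.15 = 355.15 K.
η_rev = 1 − T_C/T_H = 1 − 355.15/1808.15 = 0.8036.
Q_H = W/η = 541/0.8036 = 673 kJ.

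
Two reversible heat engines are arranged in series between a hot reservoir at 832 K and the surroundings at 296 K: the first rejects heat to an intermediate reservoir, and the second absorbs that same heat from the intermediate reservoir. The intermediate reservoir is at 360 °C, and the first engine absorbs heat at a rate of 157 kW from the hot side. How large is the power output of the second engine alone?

Ẇ₂ ≈ 63.6 kW

T_m = 360 °C → 360 + 273.15 = 633.15 K.
Heat entering the second stage: Q_m = Q_H·(T_m/T_H) = 157 × 633.15/832.00 = 119 kW.
Second-stage efficiency η₂ = 1 − T_C/T_m = 1 − 296.00/633.15 = 0.5325, so W₂ = η₂·Q_m = 63.6 kW.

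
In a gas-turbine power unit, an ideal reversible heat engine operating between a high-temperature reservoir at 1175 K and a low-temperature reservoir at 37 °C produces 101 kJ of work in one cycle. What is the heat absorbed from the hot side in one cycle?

Q_H ≈ 137.2 kJ

T_C = 37 °C → 37 + 273.15 = 310.15 K.
η_rev = 1 − T_C/T_H = 1 − 310.15/1175.00 = 0.7360.
Q_H = W/η = 101/0.7360 = 137.2 kJ.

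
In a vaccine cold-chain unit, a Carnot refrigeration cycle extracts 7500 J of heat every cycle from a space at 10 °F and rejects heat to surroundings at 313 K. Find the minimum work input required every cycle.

W_in ≈ 1497 J

T_C = 10 °F → (10 − 32) × 5/9 = -12.22 °C = 260.93 K.
For a reversible refrigerator, COP_R = T_C/(T_H − T_C) = 260.93/52.07 = 5.0109.
W = Q_C/COP_R = 7500/5.0109 = 1497 J.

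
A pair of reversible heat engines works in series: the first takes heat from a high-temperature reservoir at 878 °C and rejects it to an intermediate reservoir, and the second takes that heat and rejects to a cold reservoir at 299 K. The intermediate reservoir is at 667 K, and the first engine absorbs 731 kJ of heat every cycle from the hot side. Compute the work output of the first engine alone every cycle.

W₁ ≈ 307.4 kJ

T_H = 878 °C → 878 + 273.15 = 1151.15 K.
First-stage efficiency η₁ = 1 − T_m/T_H = 1 − 667.00/1151.15 = 0.4206.
W₁ = η₁·Q_H = 0.4206 × 731 = 307.4 kJ.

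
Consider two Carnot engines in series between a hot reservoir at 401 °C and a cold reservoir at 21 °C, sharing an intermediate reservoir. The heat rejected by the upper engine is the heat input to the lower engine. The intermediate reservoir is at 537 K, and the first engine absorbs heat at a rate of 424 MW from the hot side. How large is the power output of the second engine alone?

T_H = 401 °C → 401 + 273.15 = 674.15 K.
T_C = 21 °C → 21 + 273.15 = 294.15 K.
Heat entering the second stage: Q_m = Q_H·(T_m/T_H) = 424 × 537.00/674.15 = 337.7 MW.
Second-stage efficiency η₂ = 1 − T_C/T_m = 1 − 294.15/537.00 = 0.4522, so W₂ = η₂·Q_m = 152.7 MW.

Ẇ₂ ≈ 152.7 MW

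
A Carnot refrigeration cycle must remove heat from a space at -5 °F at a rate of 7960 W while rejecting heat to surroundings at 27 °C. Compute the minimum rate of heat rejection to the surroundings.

T_H = 27 °C → 27 + 273.15 = 300.15 K.
T_C = -5 °F → (-5 − 32) × 5/9 = -20.56 °C = 252.59 K.
For a reversible cycle Q_H/Q_C = T_H/T_C, so Q_H = Q_C·T_H/T_C = 7960 × 300.15/252.59 = 9460 W.

Q̇_H ≈ 9460 W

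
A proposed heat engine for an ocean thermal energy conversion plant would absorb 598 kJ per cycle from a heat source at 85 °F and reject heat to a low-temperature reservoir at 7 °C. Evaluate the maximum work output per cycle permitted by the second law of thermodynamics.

T_H = 85 °F → (85 − 32) × 5/9 = 29.44 °C = 302.59 K.
T_C = 7 °C → 7 + 273.15 = 280.15 K.
The second-law ceiling is the Carnot efficiency, η_max = 1 − T_C/T_H = 1 − 280.15/302.59 = 0.0742.
W_max = η_max · Q_H = 0.0742 × 598 = 44.4 kJ.

W_max ≈ 44.4 kJ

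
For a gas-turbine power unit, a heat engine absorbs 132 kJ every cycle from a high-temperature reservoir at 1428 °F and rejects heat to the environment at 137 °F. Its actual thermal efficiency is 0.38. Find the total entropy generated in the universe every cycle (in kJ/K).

T_H = 1428 °F → (1428 − 32) × 5/9 = 775.56 °C = 1048.71 K.
T_C = 137 °F → (137 − 32) × 5/9 = 58.33 °C = 331.48 K.
W = η·Q_H = 0.38 × 132 = 50.16 kJ, so Q_C = Q_H − W = 81.84 kJ.
The hot reservoir loses entropy Q_H/T_H = 132/1048.71 = 0.1259 kJ/K; the cold reservoir gains Q_C/T_C = 81.84/331.48 = 0.2469 kJ/K.
ΔS_univ = −Q_H/T_H + Q_C/T_C = 0.121 kJ/K (> 0, since η = 0.38 < η_Carnot = 0.684).

ΔS_univ ≈ 0.121 kJ/K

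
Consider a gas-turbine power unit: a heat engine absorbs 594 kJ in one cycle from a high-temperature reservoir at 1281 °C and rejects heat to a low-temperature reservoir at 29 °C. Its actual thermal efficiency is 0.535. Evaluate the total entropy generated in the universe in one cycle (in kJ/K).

T_H = 1281 °C → 1281 + 273.15 = 1554.15 K.
T_C = 29 °C → 29 + 273.15 = 302.15 K.
W = η·Q_H = 0.535 × 594 = 317.8 kJ, so Q_C = Q_H − W = 276.2 kJ.
Entropy balance on the reservoirs: −Q_H/T_H = -0.3822 kJ/K, +Q_C/T_C = 0.9141 kJ/K.
ΔS_univ = −Q_H/T_H + Q_C/T_C = 0.532 kJ/K (> 0, since η = 0.535 < η_Carnot = 0.806).

ΔS_univ ≈ 0.532 kJ/K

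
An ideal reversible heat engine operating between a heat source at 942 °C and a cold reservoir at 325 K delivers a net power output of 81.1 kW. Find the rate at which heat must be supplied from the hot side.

Q̇_H ≈ 110.7 kW

T_H = 942 °C → 942 + 273.15 = 1215.15 K.
Since the cycle is reversible, η = 1 − T_C/T_H = 1 − 325.00/1215.15 = 0.7325.
Q_H = W/η = 81.1/0.7325 = 110.7 kW.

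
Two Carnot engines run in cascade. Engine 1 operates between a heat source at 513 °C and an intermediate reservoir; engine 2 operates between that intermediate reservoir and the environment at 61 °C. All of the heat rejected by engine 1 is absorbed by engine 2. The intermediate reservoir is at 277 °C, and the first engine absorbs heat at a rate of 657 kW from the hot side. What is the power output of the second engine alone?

Ẇ₂ ≈ 181 kW

T_H = 513 °C → 513 + 273.15 = 786.15 K.
T_C = 61 °C → 61 + 273.15 = 334.15 K.
T_m = 277 °C → 277 + 273.15 = 550.15 K.
Heat entering the second stage: Q_m = Q_H·(T_m/T_H) = 657 × 550.15/786.15 = 460 kW.
Second-stage efficiency η₂ = 1 − T_C/T_m = 1 − 334.15/550.15 = 0.3926, so W₂ = η₂·Q_m = 181 kW.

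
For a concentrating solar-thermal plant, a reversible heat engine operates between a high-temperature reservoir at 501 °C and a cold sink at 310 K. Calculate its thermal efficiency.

η ≈ 0.600

T_H = 501 °C → 501 + 273.15 = 774.15 K.
η_rev = 1 − T_C/T_H = 1 − 310.00/774.15 = 0.600.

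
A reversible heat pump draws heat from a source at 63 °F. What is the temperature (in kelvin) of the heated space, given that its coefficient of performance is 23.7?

T_H ≈ 303.2 K

T_C = 63 °F → (63 − 32) × 5/9 = 17.22 °C = 290.37 K.
COP_HP = T_H/(T_H − T_C) ⇒ T_H = T_C·COP_HP/(COP_HP − 1) = 290.37 × 23.7/(23.7 − 1) = 303.2 K.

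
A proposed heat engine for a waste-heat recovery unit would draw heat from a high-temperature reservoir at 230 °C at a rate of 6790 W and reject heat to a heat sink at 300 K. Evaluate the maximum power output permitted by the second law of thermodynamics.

Ẇ_max ≈ 2740 W

T_H = 230 °C → 230 + 273.15 = 503.15 K.
No engine can exceed the Carnot limit: η_max = 1 − T_C/T_H = 1 − 300.00/503.15 = 0.4038.
W_max = η_max · Q_H = 0.4038 × 6790 = 2740 W.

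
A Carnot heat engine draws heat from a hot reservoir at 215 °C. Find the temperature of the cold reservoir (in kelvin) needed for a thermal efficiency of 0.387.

T_H = 215 °C → 215 + 273.15 = 488.15 K.
From η = 1 − T_C/T_H, T_C = T_H·(1 − η) = 488.15 × (1 − 0.387) = 299.2 K.

T_C ≈ 299.2 K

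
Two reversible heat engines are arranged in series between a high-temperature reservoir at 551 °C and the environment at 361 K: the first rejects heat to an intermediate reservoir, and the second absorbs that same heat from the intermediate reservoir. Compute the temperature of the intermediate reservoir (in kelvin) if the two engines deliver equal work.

T_m ≈ 592.6 K

T_H = 551 °C → 551 + 273.15 = 824.15 K.
For reversible stages Q_m = Q_H·(T_m/T_H). Setting W₁ = Q_H(1 − T_m/T_H) equal to W₂ = Q_m(1 − T_C/T_m) = Q_H·(T_m − T_C)/T_H gives T_H − T_m = T_m − T_C, so T_m = (T_H + T_C)/2 = (824.15 + 361.00)/2 = 592.6 K.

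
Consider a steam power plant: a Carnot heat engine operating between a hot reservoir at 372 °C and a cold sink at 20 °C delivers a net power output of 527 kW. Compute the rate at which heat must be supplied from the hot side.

T_H = 372 °C → 372 + 273.15 = 645.15 K.
T_C = 20 °C → 20 + 273.15 = 293.15 K.
Carnot efficiency: η = 1 − T_C/T_H = 1 − 293.15/645.15 = 0.5456.
Q_H = W/η = 527/0.5456 = 966 kW.

Q̇_H ≈ 966 kW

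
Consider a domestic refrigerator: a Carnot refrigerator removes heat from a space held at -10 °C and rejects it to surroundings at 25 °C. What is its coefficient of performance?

T_H = 25 °C → 25 + 273.15 = 298.15 K.
T_C = -10 °C → -10 + 273.15 = 263.15 K.
COP_R = T_C/(T_H − T_C) = 263.15/(298.15 − 263.15) = 7.52.

COP_R ≈ 7.52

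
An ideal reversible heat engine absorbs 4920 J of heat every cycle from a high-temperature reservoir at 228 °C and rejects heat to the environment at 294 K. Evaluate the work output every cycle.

T_H = 228 °C → 228 + 273.15 = 501.15 K.
Since the cycle is reversible, η = 1 − T_C/T_H = 1 − 294.00/501.15 = 0.4133.
W = η·Q_H = 0.4133 × 4920 = 2030 J.

W ≈ 2030 J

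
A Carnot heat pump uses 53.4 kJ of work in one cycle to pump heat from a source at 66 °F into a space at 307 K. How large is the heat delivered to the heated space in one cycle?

T_C = 66 °F → (66 − 32) × 5/9 = 18.89 °C = 292.04 K.
The Carnot heat-pump COP is COP_HP = T_H/(T_H − T_C) = 307.00/14.96 = 20.5199.
Q_H = COP_HP · W = 20.5199 × 53.4 = 1100 kJ.

Q_H ≈ 1100 kJ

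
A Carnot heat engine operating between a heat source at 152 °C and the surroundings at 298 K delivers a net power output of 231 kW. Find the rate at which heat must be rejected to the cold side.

T_H = 152 °C → 152 + 273.15 = 425.15 K.
Carnot efficiency: η = 1 − T_C/T_H = 1 − 298.00/425.15 = 0.2991.
Since Q_C/Q_H = T_C/T_H and Q_H = W/η, Q_C = W·T_C/(T_H − T_C) = 231 × 298.00/127.15 = 541 kW.

Q̇_C ≈ 541 kW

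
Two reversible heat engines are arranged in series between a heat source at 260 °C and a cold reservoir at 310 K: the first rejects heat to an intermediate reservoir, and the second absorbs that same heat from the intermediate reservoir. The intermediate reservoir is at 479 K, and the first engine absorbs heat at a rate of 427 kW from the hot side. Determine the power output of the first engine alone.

Ẇ₁ ≈ 43.4 kW

T_H = 260 °C → 260 + 273.15 = 533.15 K.
First-stage efficiency η₁ = 1 − T_m/T_H = 1 − 479.00/533.15 = 0.1016.
W₁ = η₁·Q_H = 0.1016 × 427 = 43.4 kW.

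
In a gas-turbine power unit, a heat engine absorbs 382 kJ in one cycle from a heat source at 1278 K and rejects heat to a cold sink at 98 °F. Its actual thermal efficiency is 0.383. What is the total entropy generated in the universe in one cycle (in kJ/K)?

ΔS_univ ≈ 0.4618 kJ/K

T_C = 98 °F → (98 − 32) × 5/9 = 36.67 °C = 309.82 K.
W = η·Q_H = 0.383 × 382 = 146.3 kJ, so Q_C = Q_H − W = 235.7 kJ.
Reservoir entropy changes: ΔS_H = −Q_H/T_H = −382/1278.00 = -0.2989 kJ/K and ΔS_C = +Q_C/T_C = 235.7/309.82 = 0.7608 kJ/K.
ΔS_univ = −Q_H/T_H + Q_C/T_C = 0.4618 kJ/K (> 0, since η = 0.383 < η_Carnot = 0.758).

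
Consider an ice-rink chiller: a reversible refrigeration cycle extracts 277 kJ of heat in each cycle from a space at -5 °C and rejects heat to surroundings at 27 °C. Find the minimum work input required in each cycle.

W_in ≈ 33.1 kJ

T_H = 27 °C → 27 + 273.15 = 300.15 K.
T_C = -5 °C → -5 + 273.15 = 268.15 K.
COP_R = T_C/(T_H − T_C) = 268.15/32.00 = 8.3797.
W = Q_C/COP_R = 277/8.3797 = 33.1 kJ.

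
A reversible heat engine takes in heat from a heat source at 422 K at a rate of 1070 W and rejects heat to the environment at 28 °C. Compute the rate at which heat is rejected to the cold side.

T_C = 28 °C → 28 + 273.15 = 301.15 K.
Carnot efficiency: η = 1 − T_C/T_H = 1 − 301.15/422.00 = 0.2864.
For a reversible cycle Q_C/Q_H = T_C/T_H, so Q_C = 1070 × 301.15/422.00 = 764 W.

Q̇_C ≈ 764 W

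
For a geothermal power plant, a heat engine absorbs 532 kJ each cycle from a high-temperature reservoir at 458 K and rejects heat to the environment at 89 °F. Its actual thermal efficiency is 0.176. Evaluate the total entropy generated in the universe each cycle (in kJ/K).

ΔS_univ ≈ 0.277 kJ/K

T_C = 89 °F → (89 − 32) × 5/9 = 31.67 °C = 304.82 K.
W = η·Q_H = 0.176 × 532 = 93.63 kJ, so Q_C = Q_H − W = 438.4 kJ.
The hot reservoir loses entropy Q_H/T_H = 532/458.00 = 1.162 kJ/K; the cold reservoir gains Q_C/T_C = 438.4/304.82 = 1.438 kJ/K.
ΔS_univ = −Q_H/T_H + Q_C/T_C = 0.277 kJ/K (> 0, since η = 0.176 < η_Carnot = 0.334).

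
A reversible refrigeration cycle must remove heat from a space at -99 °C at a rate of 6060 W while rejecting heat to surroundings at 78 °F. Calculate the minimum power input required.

T_H = 78 °F → (78 − 32) × 5/9 = 25.56 °C = 298.71 K.
T_C = -99 °C → -99 + 273.15 = 174.15 K.
For a reversible refrigerator, COP_R = T_C/(T_H − T_C) = 174.15/124.56 = 1.3982.
W = Q_C/COP_R = 6060/1.3982 = 4334 W.

Ẇ_in ≈ 4334 W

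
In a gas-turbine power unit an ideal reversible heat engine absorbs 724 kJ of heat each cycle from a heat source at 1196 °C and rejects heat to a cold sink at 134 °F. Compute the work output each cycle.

T_H = 1196 °C → 1196 + 273.15 = 1469.15 K.
T_C = 134 °F → (134 − 32) × 5/9 = 56.67 °C = 329.82 K.
η_rev = 1 − T_C/T_H = 1 − 329.82/1469.15 = 0.7755.
W = η·Q_H = 0.7755 × 724 = 561 kJ.

W ≈ 561 kJ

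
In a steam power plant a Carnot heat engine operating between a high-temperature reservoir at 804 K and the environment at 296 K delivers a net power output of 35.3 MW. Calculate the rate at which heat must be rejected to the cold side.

Q̇_C ≈ 20.6 MW

The Carnot efficiency is η = 1 − T_C/T_H = 1 − 296.00/804.00 = 0.6318.
Since Q_C/Q_H = T_C/T_H and Q_H = W/η, Q_C = W·T_C/(T_H − T_C) = 35.3 × 296.00/508.00 = 20.6 MW.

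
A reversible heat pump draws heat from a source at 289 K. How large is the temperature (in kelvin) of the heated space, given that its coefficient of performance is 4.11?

COP_HP = T_H/(T_H − T_C) ⇒ T_H = T_C·COP_HP/(COP_HP − 1) = 289.00 × 4.11/(4.11 − 1) = 382 K.

T_H ≈ 382 K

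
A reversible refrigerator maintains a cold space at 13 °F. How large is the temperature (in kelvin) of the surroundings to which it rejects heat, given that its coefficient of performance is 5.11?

T_C = 13 °F → (13 − 32) × 5/9 = -10.56 °C = 262.59 K.
COP_R = T_C/(T_H − T_C) ⇒ T_H = T_C·(1 + 1/COP_R) = 262.59 × (1 + 1/5.11) = 314 K.

T_H ≈ 314 K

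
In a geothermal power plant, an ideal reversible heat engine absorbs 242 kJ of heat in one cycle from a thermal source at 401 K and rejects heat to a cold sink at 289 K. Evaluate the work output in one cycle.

W ≈ 67.59 kJ

The Carnot efficiency is η = 1 − T_C/T_H = 1 − 289.00/401.00 = 0.2793.
W = η·Q_H = 0.2793 × 242 = 67.59 kJ.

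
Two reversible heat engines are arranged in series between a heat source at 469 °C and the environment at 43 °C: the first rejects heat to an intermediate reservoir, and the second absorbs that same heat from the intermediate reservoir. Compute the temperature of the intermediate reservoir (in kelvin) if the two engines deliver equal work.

T_H = 469 °C → 469 + 273.15 = 742.15 K.
T_C = 43 °C → 43 + 273.15 = 316.15 K.
For reversible stages Q_m = Q_H·(T_m/T_H). Setting W₁ = Q_H(1 − T_m/T_H) equal to W₂ = Q_m(1 − T_C/T_m) = Q_H·(T_m − T_C)/T_H gives T_H − T_m = T_m − T_C, so T_m = (T_H + T_C)/2 = (742.15 + 316.15)/2 = 529.1 K.

T_m ≈ 529.1 K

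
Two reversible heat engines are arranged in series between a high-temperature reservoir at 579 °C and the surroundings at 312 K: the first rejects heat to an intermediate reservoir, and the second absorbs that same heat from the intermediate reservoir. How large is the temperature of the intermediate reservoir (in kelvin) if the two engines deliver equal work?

T_H = 579 °C → 579 + 273.15 = 852.15 K.
For reversible stages Q_m = Q_H·(T_m/T_H). Setting W₁ = Q_H(1 − T_m/T_H) equal to W₂ = Q_m(1 − T_C/T_m) = Q_H·(T_m − T_C)/T_H gives T_H − T_m = T_m − T_C, so T_m = (T_H + T_C)/2 = (852.15 + 312.00)/2 = 582 K.

T_m ≈ 582 K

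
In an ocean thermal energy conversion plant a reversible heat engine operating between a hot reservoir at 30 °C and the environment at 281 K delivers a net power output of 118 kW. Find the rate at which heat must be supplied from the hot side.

T_H = 30 °C → 30 + 273.15 = 303.15 K.
η_rev = 1 − T_C/T_H = 1 − 281.00/303.15 = 0.0731.
Q_H = W/η = 118/0.0731 = 1610 kW.

Q̇_H ≈ 1610 kW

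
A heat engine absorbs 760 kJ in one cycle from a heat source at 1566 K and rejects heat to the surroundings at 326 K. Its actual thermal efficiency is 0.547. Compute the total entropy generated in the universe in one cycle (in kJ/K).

W = η·Q_H = 0.547 × 760 = 415.7 kJ, so Q_C = Q_H − W = 344.3 kJ.
The hot reservoir loses entropy Q_H/T_H = 760/1566.00 = 0.4853 kJ/K; the cold reservoir gains Q_C/T_C = 344.3/326.00 = 1.056 kJ/K.
ΔS_univ = −Q_H/T_H + Q_C/T_C = 0.571 kJ/K (> 0, since η = 0.547 < η_Carnot = 0.792).

ΔS_univ ≈ 0.571 kJ/K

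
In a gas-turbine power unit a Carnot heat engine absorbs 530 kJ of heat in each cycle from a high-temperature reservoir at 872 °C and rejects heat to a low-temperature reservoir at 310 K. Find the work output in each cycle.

T_H = 872 °C → 872 + 273.15 = 1145.15 K.
The Carnot efficiency is η = 1 − T_C/T_H = 1 − 310.00/1145.15 = 0.7293.
W = η·Q_H = 0.7293 × 530 = 387 kJ.

W ≈ 387 kJ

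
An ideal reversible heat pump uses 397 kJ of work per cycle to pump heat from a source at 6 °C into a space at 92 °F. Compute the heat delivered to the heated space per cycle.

Q_H ≈ 4451 kJ

T_H = 92 °F → (92 − 32) × 5/9 = 33.33 °C = 306.48 K.
T_C = 6 °C → 6 + 273.15 = 279.15 K.
For a reversible heat pump, COP_HP = T_H/(T_H − T_C) = 306.48/27.33 = 11.2128.
Q_H = COP_HP · W = 11.2128 × 397 = 4451 kJ.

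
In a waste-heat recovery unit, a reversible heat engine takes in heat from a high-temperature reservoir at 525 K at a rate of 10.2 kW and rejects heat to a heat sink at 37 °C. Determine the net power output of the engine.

T_C = 37 °C → 37 + 273.15 = 310.15 K.
η_rev = 1 − T_C/T_H = 1 − 310.15/525.00 = 0.4092.
W = η·Q_H = 0.4092 × 10.2 = 4.174 kW.

Ẇ ≈ 4.174 kW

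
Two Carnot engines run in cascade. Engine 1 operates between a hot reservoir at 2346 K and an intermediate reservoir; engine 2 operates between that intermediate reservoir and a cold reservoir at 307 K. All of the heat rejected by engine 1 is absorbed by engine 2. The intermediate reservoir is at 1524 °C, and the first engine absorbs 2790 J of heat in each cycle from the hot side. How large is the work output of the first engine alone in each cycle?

T_m = 1524 °C → 1524 + 273.15 = 1797.15 K.
First-stage efficiency η₁ = 1 − T_m/T_H = 1 − 1797.15/2346.00 = 0.2340.
W₁ = η₁·Q_H = 0.2340 × 2790 = 652.7 J.

W₁ ≈ 652.7 J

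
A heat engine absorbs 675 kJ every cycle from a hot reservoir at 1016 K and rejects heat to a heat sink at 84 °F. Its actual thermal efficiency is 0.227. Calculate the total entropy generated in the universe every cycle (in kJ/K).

T_C = 84 °F → (84 − 32) × 5/9 = 28.89 °C = 302.04 K.
W = η·Q_H = 0.227 × 675 = 153.2 kJ, so Q_C = Q_H − W = 521.8 kJ.
Entropy balance on the reservoirs: −Q_H/T_H = -0.6644 kJ/K, +Q_C/T_C = 1.728 kJ/K.
ΔS_univ = −Q_H/T_H + Q_C/T_C = 1.06 kJ/K (> 0, since η = 0.227 < η_Carnot = 0.703).

ΔS_univ ≈ 1.06 kJ/K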